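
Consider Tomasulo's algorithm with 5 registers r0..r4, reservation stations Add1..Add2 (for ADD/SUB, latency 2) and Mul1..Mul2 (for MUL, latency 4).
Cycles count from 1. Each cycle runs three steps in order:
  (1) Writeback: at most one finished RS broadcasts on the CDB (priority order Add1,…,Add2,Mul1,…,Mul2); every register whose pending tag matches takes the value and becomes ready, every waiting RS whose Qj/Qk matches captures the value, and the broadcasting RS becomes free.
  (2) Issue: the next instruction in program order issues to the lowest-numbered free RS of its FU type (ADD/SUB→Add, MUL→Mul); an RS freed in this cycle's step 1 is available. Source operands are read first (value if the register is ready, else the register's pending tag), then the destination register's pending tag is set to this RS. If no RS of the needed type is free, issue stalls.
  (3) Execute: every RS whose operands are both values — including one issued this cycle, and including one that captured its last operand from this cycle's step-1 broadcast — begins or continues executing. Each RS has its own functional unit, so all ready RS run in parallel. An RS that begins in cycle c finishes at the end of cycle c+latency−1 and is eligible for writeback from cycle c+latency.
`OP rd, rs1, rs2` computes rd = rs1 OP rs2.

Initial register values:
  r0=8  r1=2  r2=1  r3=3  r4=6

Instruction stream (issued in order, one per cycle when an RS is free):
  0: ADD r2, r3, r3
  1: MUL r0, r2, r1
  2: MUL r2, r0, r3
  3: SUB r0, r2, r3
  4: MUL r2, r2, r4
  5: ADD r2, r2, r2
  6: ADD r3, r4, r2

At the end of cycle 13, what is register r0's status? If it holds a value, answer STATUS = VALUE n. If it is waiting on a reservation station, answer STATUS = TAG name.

STATUS = VALUE 33

c1: issue ADD r2<-Add1 | r0:8,r1:2,r2:Add1,r3:3,r4:6
c2: issue MUL r0<-Mul1 | r0:Mul1,r1:2,r2:Add1,r3:3,r4:6
c3: CDB Add1=6; issue MUL r2<-Mul2 | r0:Mul1,r1:2,r2:Mul2,r3:3,r4:6
c4: issue SUB r0<-Add1 | r0:Add1,r1:2,r2:Mul2,r3:3,r4:6
c5: stall | r0:Add1,r1:2,r2:Mul2,r3:3,r4:6
c6: stall | r0:Add1,r1:2,r2:Mul2,r3:3,r4:6
c7: CDB Mul1=12; issue MUL r2<-Mul1 | r0:Add1,r1:2,r2:Mul1,r3:3,r4:6
c8: issue ADD r2<-Add2 | r0:Add1,r1:2,r2:Add2,r3:3,r4:6
c9: stall | r0:Add1,r1:2,r2:Add2,r3:3,r4:6
c10: stall | r0:Add1,r1:2,r2:Add2,r3:3,r4:6
c11: CDB Mul2=36; stall | r0:Add1,r1:2,r2:Add2,r3:3,r4:6
c12: stall | r0:Add1,r1:2,r2:Add2,r3:3,r4:6
c13: CDB Add1=33; issue ADD r3<-Add1 | r0:33,r1:2,r2:Add2,r3:Add1,r4:6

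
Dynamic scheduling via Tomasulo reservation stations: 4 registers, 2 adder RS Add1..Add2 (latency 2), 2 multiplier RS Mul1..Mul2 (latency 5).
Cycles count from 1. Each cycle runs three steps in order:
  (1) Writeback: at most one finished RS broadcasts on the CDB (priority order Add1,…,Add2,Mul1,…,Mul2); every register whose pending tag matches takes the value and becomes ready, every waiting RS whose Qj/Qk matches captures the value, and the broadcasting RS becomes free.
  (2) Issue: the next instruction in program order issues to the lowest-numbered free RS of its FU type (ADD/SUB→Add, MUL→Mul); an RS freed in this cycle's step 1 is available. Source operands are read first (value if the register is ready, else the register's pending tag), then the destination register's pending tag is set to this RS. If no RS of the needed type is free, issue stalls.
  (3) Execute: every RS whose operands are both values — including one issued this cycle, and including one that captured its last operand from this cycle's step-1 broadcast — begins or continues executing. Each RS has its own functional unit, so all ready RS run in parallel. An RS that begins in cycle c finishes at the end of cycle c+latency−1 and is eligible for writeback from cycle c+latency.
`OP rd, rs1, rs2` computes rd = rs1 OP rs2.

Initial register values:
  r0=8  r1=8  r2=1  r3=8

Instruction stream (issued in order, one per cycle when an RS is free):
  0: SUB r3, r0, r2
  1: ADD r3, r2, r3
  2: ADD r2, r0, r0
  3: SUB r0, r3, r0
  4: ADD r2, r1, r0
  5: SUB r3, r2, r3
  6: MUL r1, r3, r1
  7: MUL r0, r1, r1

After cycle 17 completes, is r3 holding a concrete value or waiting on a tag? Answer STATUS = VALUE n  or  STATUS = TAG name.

  c1: issue SUB r3<-Add1  regs: r0:8,r1:8,r2:1,r3:Add1
  c2: issue ADD r3<-Add2  regs: r0:8,r1:8,r2:1,r3:Add2
  c3: CDB Add1=7; issue ADD r2<-Add1  regs: r0:8,r1:8,r2:Add1,r3:Add2
  c4: stall  regs: r0:8,r1:8,r2:Add1,r3:Add2
  c5: CDB Add1=16; issue SUB r0<-Add1  regs: r0:Add1,r1:8,r2:16,r3:Add2
  c6: CDB Add2=8; issue ADD r2<-Add2  regs: r0:Add1,r1:8,r2:Add2,r3:8
  c7: stall  regs: r0:Add1,r1:8,r2:Add2,r3:8
  c8: CDB Add1=0; issue SUB r3<-Add1  regs: r0:0,r1:8,r2:Add2,r3:Add1
  c9: issue MUL r1<-Mul1  regs: r0:0,r1:Mul1,r2:Add2,r3:Add1
  c10: CDB Add2=8; issue MUL r0<-Mul2  regs: r0:Mul2,r1:Mul1,r2:8,r3:Add1
  c11: -  regs: r0:Mul2,r1:Mul1,r2:8,r3:Add1
  c12: CDB Add1=0  regs: r0:Mul2,r1:Mul1,r2:8,r3:0
  c13: -  regs: r0:Mul2,r1:Mul1,r2:8,r3:0
  c14: -  regs: r0:Mul2,r1:Mul1,r2:8,r3:0
  c15: -  regs: r0:Mul2,r1:Mul1,r2:8,r3:0
  c16: -  regs: r0:Mul2,r1:Mul1,r2:8,r3:0
  c17: CDB Mul1=0  regs: r0:Mul2,r1:0,r2:8,r3:0

STATUS = VALUE 0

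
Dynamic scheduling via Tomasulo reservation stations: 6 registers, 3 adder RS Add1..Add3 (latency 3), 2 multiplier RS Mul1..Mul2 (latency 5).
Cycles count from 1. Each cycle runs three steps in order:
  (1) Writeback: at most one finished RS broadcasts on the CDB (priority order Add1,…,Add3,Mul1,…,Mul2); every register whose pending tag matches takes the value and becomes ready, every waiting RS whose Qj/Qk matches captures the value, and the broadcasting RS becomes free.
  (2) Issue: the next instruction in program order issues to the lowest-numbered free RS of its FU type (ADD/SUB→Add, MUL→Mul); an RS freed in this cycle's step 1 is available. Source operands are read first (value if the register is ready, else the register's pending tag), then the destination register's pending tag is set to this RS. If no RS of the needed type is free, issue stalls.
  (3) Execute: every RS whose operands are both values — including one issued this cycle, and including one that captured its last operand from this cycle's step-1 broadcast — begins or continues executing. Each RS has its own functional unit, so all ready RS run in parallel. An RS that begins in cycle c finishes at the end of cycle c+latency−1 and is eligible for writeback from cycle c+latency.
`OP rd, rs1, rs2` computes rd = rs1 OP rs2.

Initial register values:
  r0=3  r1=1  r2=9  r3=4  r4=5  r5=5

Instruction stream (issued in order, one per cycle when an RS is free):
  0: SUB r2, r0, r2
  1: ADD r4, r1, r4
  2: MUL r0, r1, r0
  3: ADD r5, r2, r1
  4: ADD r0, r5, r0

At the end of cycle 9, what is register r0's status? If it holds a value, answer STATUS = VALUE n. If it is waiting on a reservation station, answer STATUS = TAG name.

STATUS = TAG Add2

cycle 1: issue SUB r2<-Add1 // r0:3,r1:1,r2:Add1,r3:4,r4:5,r5:5
cycle 2: issue ADD r4<-Add2 // r0:3,r1:1,r2:Add1,r3:4,r4:Add2,r5:5
cycle 3: issue MUL r0<-Mul1 // r0:Mul1,r1:1,r2:Add1,r3:4,r4:Add2,r5:5
cycle 4: CDB Add1=-6; issue ADD r5<-Add1 // r0:Mul1,r1:1,r2:-6,r3:4,r4:Add2,r5:Add1
cycle 5: CDB Add2=6; issue ADD r0<-Add2 // r0:Add2,r1:1,r2:-6,r3:4,r4:6,r5:Add1
cycle 6: - // r0:Add2,r1:1,r2:-6,r3:4,r4:6,r5:Add1
cycle 7: CDB Add1=-5 // r0:Add2,r1:1,r2:-6,r3:4,r4:6,r5:-5
cycle 8: CDB Mul1=3 // r0:Add2,r1:1,r2:-6,r3:4,r4:6,r5:-5
cycle 9: - // r0:Add2,r1:1,r2:-6,r3:4,r4:6,r5:-5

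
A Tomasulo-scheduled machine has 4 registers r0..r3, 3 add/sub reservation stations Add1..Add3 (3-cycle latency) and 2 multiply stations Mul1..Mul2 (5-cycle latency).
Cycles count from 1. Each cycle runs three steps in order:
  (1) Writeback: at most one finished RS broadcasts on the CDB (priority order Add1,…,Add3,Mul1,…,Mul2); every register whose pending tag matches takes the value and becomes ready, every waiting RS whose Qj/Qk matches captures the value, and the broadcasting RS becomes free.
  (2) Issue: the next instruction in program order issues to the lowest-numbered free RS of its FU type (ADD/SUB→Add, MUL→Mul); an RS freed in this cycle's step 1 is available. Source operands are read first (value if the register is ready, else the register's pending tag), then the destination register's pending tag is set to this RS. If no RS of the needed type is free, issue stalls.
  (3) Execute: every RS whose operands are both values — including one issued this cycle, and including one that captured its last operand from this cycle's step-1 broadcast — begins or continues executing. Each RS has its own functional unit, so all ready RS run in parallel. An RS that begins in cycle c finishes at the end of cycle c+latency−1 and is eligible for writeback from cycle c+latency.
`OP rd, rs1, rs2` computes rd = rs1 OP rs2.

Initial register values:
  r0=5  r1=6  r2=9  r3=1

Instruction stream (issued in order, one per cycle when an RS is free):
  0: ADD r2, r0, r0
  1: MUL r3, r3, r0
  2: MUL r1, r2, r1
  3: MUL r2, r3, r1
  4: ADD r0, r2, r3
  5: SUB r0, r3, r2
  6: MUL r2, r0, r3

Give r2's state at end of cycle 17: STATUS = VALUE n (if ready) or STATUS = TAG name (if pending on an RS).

c1: issue ADD r2<-Add1 | r0:5,r1:6,r2:Add1,r3:1
c2: issue MUL r3<-Mul1 | r0:5,r1:6,r2:Add1,r3:Mul1
c3: issue MUL r1<-Mul2 | r0:5,r1:Mul2,r2:Add1,r3:Mul1
c4: CDB Add1=10; stall | r0:5,r1:Mul2,r2:10,r3:Mul1
c5: stall | r0:5,r1:Mul2,r2:10,r3:Mul1
c6: stall | r0:5,r1:Mul2,r2:10,r3:Mul1
c7: CDB Mul1=5; issue MUL r2<-Mul1 | r0:5,r1:Mul2,r2:Mul1,r3:5
c8: issue ADD r0<-Add1 | r0:Add1,r1:Mul2,r2:Mul1,r3:5
c9: CDB Mul2=60; issue SUB r0<-Add2 | r0:Add2,r1:60,r2:Mul1,r3:5
c10: issue MUL r2<-Mul2 | r0:Add2,r1:60,r2:Mul2,r3:5
c11: - | r0:Add2,r1:60,r2:Mul2,r3:5
c12: - | r0:Add2,r1:60,r2:Mul2,r3:5
c13: - | r0:Add2,r1:60,r2:Mul2,r3:5
c14: CDB Mul1=300 | r0:Add2,r1:60,r2:Mul2,r3:5
c15: - | r0:Add2,r1:60,r2:Mul2,r3:5
c16: - | r0:Add2,r1:60,r2:Mul2,r3:5
c17: CDB Add1=305 | r0:Add2,r1:60,r2:Mul2,r3:5

STATUS = TAG Mul2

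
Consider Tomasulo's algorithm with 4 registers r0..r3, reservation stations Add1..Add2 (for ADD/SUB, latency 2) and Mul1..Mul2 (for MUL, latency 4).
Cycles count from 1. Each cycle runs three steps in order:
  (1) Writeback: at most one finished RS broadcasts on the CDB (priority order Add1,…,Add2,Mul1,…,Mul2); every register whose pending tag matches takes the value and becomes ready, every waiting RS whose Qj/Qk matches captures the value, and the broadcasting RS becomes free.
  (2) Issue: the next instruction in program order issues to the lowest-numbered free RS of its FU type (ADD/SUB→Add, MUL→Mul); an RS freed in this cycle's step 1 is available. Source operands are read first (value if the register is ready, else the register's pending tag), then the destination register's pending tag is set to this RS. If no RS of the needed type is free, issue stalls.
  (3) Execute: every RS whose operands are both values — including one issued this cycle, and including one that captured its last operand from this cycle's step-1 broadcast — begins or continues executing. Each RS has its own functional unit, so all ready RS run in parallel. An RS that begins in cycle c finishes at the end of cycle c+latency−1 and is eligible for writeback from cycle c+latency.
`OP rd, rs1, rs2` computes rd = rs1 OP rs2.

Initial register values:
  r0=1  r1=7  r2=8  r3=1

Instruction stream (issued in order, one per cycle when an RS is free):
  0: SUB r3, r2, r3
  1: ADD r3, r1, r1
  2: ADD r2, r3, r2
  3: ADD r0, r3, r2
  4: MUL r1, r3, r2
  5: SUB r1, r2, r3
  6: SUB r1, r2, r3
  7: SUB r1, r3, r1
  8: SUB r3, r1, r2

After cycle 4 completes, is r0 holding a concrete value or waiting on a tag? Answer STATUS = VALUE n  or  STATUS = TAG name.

c1: issue SUB r3<-Add1 | r0:1,r1:7,r2:8,r3:Add1
c2: issue ADD r3<-Add2 | r0:1,r1:7,r2:8,r3:Add2
c3: CDB Add1=7; issue ADD r2<-Add1 | r0:1,r1:7,r2:Add1,r3:Add2
c4: CDB Add2=14; issue ADD r0<-Add2 | r0:Add2,r1:7,r2:Add1,r3:14

STATUS = TAG Add2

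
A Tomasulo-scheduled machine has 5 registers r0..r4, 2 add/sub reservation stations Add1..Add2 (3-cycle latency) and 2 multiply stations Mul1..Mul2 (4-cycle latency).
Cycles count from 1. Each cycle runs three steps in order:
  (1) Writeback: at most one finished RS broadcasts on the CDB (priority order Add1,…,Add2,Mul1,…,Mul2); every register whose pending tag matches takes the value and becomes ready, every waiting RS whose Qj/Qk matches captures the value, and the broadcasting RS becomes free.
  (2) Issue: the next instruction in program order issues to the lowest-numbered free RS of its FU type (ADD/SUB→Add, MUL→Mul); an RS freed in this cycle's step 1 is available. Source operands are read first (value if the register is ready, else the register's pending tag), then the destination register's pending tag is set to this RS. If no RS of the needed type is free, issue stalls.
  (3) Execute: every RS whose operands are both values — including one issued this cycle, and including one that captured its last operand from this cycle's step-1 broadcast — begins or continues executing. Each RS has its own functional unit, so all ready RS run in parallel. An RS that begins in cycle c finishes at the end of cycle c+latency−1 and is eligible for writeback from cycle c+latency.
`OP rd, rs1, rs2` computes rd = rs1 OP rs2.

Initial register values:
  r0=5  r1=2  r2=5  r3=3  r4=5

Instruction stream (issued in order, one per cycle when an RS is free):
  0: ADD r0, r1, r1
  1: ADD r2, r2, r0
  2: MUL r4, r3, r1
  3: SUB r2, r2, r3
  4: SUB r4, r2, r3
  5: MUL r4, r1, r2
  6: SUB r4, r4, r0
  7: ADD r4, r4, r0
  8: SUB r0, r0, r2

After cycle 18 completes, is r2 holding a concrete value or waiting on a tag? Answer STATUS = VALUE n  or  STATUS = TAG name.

  c1: issue ADD r0<-Add1  regs: r0:Add1,r1:2,r2:5,r3:3,r4:5
  c2: issue ADD r2<-Add2  regs: r0:Add1,r1:2,r2:Add2,r3:3,r4:5
  c3: issue MUL r4<-Mul1  regs: r0:Add1,r1:2,r2:Add2,r3:3,r4:Mul1
  c4: CDB Add1=4; issue SUB r2<-Add1  regs: r0:4,r1:2,r2:Add1,r3:3,r4:Mul1
  c5: stall  regs: r0:4,r1:2,r2:Add1,r3:3,r4:Mul1
  c6: stall  regs: r0:4,r1:2,r2:Add1,r3:3,r4:Mul1
  c7: CDB Add2=9; issue SUB r4<-Add2  regs: r0:4,r1:2,r2:Add1,r3:3,r4:Add2
  c8: CDB Mul1=6; issue MUL r4<-Mul1  regs: r0:4,r1:2,r2:Add1,r3:3,r4:Mul1
  c9: stall  regs: r0:4,r1:2,r2:Add1,r3:3,r4:Mul1
  c10: CDB Add1=6; issue SUB r4<-Add1  regs: r0:4,r1:2,r2:6,r3:3,r4:Add1
  c11: stall  regs: r0:4,r1:2,r2:6,r3:3,r4:Add1
  c12: stall  regs: r0:4,r1:2,r2:6,r3:3,r4:Add1
  c13: CDB Add2=3; issue ADD r4<-Add2  regs: r0:4,r1:2,r2:6,r3:3,r4:Add2
  c14: CDB Mul1=12; stall  regs: r0:4,r1:2,r2:6,r3:3,r4:Add2
  c15: stall  regs: r0:4,r1:2,r2:6,r3:3,r4:Add2
  c16: stall  regs: r0:4,r1:2,r2:6,r3:3,r4:Add2
  c17: CDB Add1=8; issue SUB r0<-Add1  regs: r0:Add1,r1:2,r2:6,r3:3,r4:Add2
  c18: -  regs: r0:Add1,r1:2,r2:6,r3:3,r4:Add2

STATUS = VALUE 6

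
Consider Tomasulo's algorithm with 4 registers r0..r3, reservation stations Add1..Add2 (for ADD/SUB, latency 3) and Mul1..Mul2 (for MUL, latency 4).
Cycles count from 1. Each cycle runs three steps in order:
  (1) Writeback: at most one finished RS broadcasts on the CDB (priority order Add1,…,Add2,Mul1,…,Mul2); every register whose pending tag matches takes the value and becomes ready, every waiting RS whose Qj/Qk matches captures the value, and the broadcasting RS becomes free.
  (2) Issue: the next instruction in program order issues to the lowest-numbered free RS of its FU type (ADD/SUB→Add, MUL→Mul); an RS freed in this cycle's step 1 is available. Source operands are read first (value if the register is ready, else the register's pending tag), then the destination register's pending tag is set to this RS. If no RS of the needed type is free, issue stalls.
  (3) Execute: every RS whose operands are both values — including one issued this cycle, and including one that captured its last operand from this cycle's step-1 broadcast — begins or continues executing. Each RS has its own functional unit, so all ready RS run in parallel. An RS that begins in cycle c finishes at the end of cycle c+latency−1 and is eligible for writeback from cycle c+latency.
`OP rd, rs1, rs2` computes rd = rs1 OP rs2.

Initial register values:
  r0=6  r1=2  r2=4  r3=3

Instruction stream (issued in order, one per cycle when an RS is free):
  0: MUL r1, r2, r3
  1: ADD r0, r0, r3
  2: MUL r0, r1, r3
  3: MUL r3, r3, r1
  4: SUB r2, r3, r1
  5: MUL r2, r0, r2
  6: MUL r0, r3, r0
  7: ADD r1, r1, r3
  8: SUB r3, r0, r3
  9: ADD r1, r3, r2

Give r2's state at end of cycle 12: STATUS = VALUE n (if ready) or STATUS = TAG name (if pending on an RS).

STATUS = TAG Mul1

  c1: issue MUL r1<-Mul1  regs: r0:6,r1:Mul1,r2:4,r3:3
  c2: issue ADD r0<-Add1  regs: r0:Add1,r1:Mul1,r2:4,r3:3
  c3: issue MUL r0<-Mul2  regs: r0:Mul2,r1:Mul1,r2:4,r3:3
  c4: stall  regs: r0:Mul2,r1:Mul1,r2:4,r3:3
  c5: CDB Add1=9; stall  regs: r0:Mul2,r1:Mul1,r2:4,r3:3
  c6: CDB Mul1=12; issue MUL r3<-Mul1  regs: r0:Mul2,r1:12,r2:4,r3:Mul1
  c7: issue SUB r2<-Add1  regs: r0:Mul2,r1:12,r2:Add1,r3:Mul1
  c8: stall  regs: r0:Mul2,r1:12,r2:Add1,r3:Mul1
  c9: stall  regs: r0:Mul2,r1:12,r2:Add1,r3:Mul1
  c10: CDB Mul1=36; issue MUL r2<-Mul1  regs: r0:Mul2,r1:12,r2:Mul1,r3:36
  c11: CDB Mul2=36; issue MUL r0<-Mul2  regs: r0:Mul2,r1:12,r2:Mul1,r3:36
  c12: issue ADD r1<-Add2  regs: r0:Mul2,r1:Add2,r2:Mul1,r3:36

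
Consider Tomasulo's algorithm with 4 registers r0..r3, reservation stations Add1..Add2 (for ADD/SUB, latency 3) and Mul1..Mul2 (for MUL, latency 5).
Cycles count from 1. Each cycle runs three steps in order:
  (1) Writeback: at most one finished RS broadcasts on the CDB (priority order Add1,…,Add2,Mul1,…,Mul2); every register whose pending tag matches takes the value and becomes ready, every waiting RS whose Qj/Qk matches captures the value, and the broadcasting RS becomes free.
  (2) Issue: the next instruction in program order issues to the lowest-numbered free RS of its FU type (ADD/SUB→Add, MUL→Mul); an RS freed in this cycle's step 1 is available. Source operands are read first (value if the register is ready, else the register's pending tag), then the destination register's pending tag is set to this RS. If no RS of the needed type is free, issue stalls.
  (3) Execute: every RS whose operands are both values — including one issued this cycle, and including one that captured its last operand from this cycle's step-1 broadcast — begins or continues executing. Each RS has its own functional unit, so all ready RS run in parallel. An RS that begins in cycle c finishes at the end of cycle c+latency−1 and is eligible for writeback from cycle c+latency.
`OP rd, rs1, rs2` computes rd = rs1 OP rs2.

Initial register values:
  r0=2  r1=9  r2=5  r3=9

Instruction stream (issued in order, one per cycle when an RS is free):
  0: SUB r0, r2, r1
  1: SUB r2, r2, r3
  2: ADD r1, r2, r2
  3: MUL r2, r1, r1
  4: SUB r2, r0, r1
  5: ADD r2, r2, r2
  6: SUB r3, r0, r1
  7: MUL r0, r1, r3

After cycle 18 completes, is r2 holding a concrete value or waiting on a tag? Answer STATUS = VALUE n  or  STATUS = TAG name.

STATUS = VALUE 8

  c1: issue SUB r0<-Add1  regs: r0:Add1,r1:9,r2:5,r3:9
  c2: issue SUB r2<-Add2  regs: r0:Add1,r1:9,r2:Add2,r3:9
  c3: stall  regs: r0:Add1,r1:9,r2:Add2,r3:9
  c4: CDB Add1=-4; issue ADD r1<-Add1  regs: r0:-4,r1:Add1,r2:Add2,r3:9
  c5: CDB Add2=-4; issue MUL r2<-Mul1  regs: r0:-4,r1:Add1,r2:Mul1,r3:9
  c6: issue SUB r2<-Add2  regs: r0:-4,r1:Add1,r2:Add2,r3:9
  c7: stall  regs: r0:-4,r1:Add1,r2:Add2,r3:9
  c8: CDB Add1=-8; issue ADD r2<-Add1  regs: r0:-4,r1:-8,r2:Add1,r3:9
  c9: stall  regs: r0:-4,r1:-8,r2:Add1,r3:9
  c10: stall  regs: r0:-4,r1:-8,r2:Add1,r3:9
  c11: CDB Add2=4; issue SUB r3<-Add2  regs: r0:-4,r1:-8,r2:Add1,r3:Add2
  c12: issue MUL r0<-Mul2  regs: r0:Mul2,r1:-8,r2:Add1,r3:Add2
  c13: CDB Mul1=64  regs: r0:Mul2,r1:-8,r2:Add1,r3:Add2
  c14: CDB Add1=8  regs: r0:Mul2,r1:-8,r2:8,r3:Add2
  c15: CDB Add2=4  regs: r0:Mul2,r1:-8,r2:8,r3:4
  c16: -  regs: r0:Mul2,r1:-8,r2:8,r3:4
  c17: -  regs: r0:Mul2,r1:-8,r2:8,r3:4
  c18: -  regs: r0:Mul2,r1:-8,r2:8,r3:4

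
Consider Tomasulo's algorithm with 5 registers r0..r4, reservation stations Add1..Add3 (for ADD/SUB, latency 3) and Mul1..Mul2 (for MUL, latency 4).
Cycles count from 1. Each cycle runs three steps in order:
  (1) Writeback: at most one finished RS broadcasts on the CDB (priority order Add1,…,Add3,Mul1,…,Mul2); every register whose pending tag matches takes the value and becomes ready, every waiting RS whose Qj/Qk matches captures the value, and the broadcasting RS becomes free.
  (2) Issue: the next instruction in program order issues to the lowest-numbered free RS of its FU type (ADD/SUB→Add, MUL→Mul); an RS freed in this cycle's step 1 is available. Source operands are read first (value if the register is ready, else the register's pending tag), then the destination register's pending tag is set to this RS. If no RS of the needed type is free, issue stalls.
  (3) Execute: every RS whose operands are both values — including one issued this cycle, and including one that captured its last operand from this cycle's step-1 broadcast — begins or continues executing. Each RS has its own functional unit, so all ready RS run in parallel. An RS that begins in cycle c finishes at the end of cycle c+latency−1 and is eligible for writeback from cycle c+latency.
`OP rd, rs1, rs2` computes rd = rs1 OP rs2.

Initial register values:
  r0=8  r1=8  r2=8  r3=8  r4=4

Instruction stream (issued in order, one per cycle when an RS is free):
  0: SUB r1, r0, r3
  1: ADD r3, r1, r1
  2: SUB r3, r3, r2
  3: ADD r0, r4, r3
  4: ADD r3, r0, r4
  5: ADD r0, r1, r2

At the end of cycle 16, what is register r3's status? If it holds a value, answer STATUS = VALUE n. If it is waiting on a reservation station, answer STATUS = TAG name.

STATUS = VALUE 0

c1: issue SUB r1<-Add1 | r0:8,r1:Add1,r2:8,r3:8,r4:4
c2: issue ADD r3<-Add2 | r0:8,r1:Add1,r2:8,r3:Add2,r4:4
c3: issue SUB r3<-Add3 | r0:8,r1:Add1,r2:8,r3:Add3,r4:4
c4: CDB Add1=0; issue ADD r0<-Add1 | r0:Add1,r1:0,r2:8,r3:Add3,r4:4
c5: stall | r0:Add1,r1:0,r2:8,r3:Add3,r4:4
c6: stall | r0:Add1,r1:0,r2:8,r3:Add3,r4:4
c7: CDB Add2=0; issue ADD r3<-Add2 | r0:Add1,r1:0,r2:8,r3:Add2,r4:4
c8: stall | r0:Add1,r1:0,r2:8,r3:Add2,r4:4
c9: stall | r0:Add1,r1:0,r2:8,r3:Add2,r4:4
c10: CDB Add3=-8; issue ADD r0<-Add3 | r0:Add3,r1:0,r2:8,r3:Add2,r4:4
c11: - | r0:Add3,r1:0,r2:8,r3:Add2,r4:4
c12: - | r0:Add3,r1:0,r2:8,r3:Add2,r4:4
c13: CDB Add1=-4 | r0:Add3,r1:0,r2:8,r3:Add2,r4:4
c14: CDB Add3=8 | r0:8,r1:0,r2:8,r3:Add2,r4:4
c15: - | r0:8,r1:0,r2:8,r3:Add2,r4:4
c16: CDB Add2=0 | r0:8,r1:0,r2:8,r3:0,r4:4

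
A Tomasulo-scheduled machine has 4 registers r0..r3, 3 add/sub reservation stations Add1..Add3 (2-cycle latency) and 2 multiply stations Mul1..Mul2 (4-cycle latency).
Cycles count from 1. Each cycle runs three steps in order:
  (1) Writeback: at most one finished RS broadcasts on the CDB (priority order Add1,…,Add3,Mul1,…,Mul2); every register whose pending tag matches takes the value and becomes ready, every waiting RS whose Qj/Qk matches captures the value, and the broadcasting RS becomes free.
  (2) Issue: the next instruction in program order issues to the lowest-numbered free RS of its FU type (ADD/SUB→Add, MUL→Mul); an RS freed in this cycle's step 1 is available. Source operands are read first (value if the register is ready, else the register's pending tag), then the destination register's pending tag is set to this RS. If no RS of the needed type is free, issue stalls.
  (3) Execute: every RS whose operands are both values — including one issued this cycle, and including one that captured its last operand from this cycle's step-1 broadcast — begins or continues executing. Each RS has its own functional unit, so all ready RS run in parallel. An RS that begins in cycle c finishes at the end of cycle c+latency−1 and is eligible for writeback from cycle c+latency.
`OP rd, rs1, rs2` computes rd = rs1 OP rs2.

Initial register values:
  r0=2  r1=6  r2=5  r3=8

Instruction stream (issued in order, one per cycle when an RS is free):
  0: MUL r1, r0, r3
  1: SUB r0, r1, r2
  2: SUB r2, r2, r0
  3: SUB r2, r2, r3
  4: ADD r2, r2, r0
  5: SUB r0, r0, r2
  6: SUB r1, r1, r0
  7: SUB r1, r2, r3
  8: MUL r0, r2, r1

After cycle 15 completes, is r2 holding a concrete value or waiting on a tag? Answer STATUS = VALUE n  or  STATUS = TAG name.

STATUS = VALUE -3

  c1: issue MUL r1<-Mul1  regs: r0:2,r1:Mul1,r2:5,r3:8
  c2: issue SUB r0<-Add1  regs: r0:Add1,r1:Mul1,r2:5,r3:8
  c3: issue SUB r2<-Add2  regs: r0:Add1,r1:Mul1,r2:Add2,r3:8
  c4: issue SUB r2<-Add3  regs: r0:Add1,r1:Mul1,r2:Add3,r3:8
  c5: CDB Mul1=16; stall  regs: r0:Add1,r1:16,r2:Add3,r3:8
  c6: stall  regs: r0:Add1,r1:16,r2:Add3,r3:8
  c7: CDB Add1=11; issue ADD r2<-Add1  regs: r0:11,r1:16,r2:Add1,r3:8
  c8: stall  regs: r0:11,r1:16,r2:Add1,r3:8
  c9: CDB Add2=-6; issue SUB r0<-Add2  regs: r0:Add2,r1:16,r2:Add1,r3:8
  c10: stall  regs: r0:Add2,r1:16,r2:Add1,r3:8
  c11: CDB Add3=-14; issue SUB r1<-Add3  regs: r0:Add2,r1:Add3,r2:Add1,r3:8
  c12: stall  regs: r0:Add2,r1:Add3,r2:Add1,r3:8
  c13: CDB Add1=-3; issue SUB r1<-Add1  regs: r0:Add2,r1:Add1,r2:-3,r3:8
  c14: issue MUL r0<-Mul1  regs: r0:Mul1,r1:Add1,r2:-3,r3:8
  c15: CDB Add1=-11  regs: r0:Mul1,r1:-11,r2:-3,r3:8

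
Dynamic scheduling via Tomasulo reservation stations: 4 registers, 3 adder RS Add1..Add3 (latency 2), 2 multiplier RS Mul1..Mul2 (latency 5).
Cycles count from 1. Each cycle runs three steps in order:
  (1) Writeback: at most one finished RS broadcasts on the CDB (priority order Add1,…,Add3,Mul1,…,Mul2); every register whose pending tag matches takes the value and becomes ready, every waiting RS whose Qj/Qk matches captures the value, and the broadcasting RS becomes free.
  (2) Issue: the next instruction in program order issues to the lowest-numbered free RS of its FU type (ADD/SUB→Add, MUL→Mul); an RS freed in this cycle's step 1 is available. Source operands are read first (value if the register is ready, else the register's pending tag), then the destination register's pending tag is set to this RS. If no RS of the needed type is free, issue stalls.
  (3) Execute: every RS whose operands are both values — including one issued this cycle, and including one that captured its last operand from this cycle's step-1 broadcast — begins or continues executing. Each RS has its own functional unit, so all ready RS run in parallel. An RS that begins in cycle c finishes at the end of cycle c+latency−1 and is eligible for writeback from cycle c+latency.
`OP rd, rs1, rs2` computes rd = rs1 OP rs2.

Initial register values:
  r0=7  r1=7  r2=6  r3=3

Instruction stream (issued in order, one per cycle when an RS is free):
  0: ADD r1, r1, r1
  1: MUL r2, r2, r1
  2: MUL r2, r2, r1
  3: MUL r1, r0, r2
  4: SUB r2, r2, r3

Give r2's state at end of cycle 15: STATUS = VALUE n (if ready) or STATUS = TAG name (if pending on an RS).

STATUS = VALUE 1173

c1: issue ADD r1<-Add1 | r0:7,r1:Add1,r2:6,r3:3
c2: issue MUL r2<-Mul1 | r0:7,r1:Add1,r2:Mul1,r3:3
c3: CDB Add1=14; issue MUL r2<-Mul2 | r0:7,r1:14,r2:Mul2,r3:3
c4: stall | r0:7,r1:14,r2:Mul2,r3:3
c5: stall | r0:7,r1:14,r2:Mul2,r3:3
c6: stall | r0:7,r1:14,r2:Mul2,r3:3
c7: stall | r0:7,r1:14,r2:Mul2,r3:3
c8: CDB Mul1=84; issue MUL r1<-Mul1 | r0:7,r1:Mul1,r2:Mul2,r3:3
c9: issue SUB r2<-Add1 | r0:7,r1:Mul1,r2:Add1,r3:3
c10: - | r0:7,r1:Mul1,r2:Add1,r3:3
c11: - | r0:7,r1:Mul1,r2:Add1,r3:3
c12: - | r0:7,r1:Mul1,r2:Add1,r3:3
c13: CDB Mul2=1176 | r0:7,r1:Mul1,r2:Add1,r3:3
c14: - | r0:7,r1:Mul1,r2:Add1,r3:3
c15: CDB Add1=1173 | r0:7,r1:Mul1,r2:1173,r3:3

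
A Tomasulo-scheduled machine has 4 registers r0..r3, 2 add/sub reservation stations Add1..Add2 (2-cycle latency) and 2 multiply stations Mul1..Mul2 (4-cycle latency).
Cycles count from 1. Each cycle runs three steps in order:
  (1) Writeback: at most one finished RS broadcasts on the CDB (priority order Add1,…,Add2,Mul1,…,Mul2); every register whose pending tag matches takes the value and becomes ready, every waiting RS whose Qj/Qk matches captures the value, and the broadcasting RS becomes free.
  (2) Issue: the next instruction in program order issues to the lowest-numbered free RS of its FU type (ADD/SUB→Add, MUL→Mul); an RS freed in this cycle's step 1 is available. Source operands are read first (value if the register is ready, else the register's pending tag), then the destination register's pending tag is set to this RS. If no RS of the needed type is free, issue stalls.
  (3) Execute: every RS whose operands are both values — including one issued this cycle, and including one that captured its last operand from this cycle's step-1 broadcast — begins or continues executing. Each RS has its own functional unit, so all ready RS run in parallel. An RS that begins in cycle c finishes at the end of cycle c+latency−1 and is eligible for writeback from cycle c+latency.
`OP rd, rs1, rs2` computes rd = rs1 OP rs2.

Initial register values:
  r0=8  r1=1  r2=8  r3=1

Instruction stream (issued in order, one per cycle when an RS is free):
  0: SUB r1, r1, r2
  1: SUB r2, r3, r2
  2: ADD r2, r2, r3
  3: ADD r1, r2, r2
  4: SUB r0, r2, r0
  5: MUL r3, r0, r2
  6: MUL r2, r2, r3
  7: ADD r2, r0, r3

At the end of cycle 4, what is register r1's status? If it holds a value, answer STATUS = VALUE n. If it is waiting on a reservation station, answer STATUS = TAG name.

STATUS = TAG Add2

cycle 1: issue SUB r1<-Add1 // r0:8,r1:Add1,r2:8,r3:1
cycle 2: issue SUB r2<-Add2 // r0:8,r1:Add1,r2:Add2,r3:1
cycle 3: CDB Add1=-7; issue ADD r2<-Add1 // r0:8,r1:-7,r2:Add1,r3:1
cycle 4: CDB Add2=-7; issue ADD r1<-Add2 // r0:8,r1:Add2,r2:Add1,r3:1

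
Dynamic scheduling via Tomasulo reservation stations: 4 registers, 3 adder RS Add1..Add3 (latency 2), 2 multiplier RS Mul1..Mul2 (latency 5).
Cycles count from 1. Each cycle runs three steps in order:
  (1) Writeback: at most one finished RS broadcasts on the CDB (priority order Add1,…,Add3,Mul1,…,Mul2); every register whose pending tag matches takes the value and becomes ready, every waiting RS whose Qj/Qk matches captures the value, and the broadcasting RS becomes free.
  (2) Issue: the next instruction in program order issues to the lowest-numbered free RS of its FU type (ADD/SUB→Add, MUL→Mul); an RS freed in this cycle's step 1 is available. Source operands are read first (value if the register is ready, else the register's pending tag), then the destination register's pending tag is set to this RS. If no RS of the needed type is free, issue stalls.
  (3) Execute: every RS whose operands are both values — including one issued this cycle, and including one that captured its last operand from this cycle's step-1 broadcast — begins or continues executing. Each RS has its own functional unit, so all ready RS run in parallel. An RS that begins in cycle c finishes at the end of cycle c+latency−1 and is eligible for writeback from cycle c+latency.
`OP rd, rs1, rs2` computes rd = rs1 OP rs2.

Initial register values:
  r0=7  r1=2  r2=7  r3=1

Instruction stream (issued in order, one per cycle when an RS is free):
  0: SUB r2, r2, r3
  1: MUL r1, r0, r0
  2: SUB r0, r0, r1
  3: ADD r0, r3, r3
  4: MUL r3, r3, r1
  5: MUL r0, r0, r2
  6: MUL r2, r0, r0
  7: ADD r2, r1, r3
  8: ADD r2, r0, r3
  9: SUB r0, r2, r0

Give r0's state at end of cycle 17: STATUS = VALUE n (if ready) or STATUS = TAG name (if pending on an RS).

cycle 1: issue SUB r2<-Add1 // r0:7,r1:2,r2:Add1,r3:1
cycle 2: issue MUL r1<-Mul1 // r0:7,r1:Mul1,r2:Add1,r3:1
cycle 3: CDB Add1=6; issue SUB r0<-Add1 // r0:Add1,r1:Mul1,r2:6,r3:1
cycle 4: issue ADD r0<-Add2 // r0:Add2,r1:Mul1,r2:6,r3:1
cycle 5: issue MUL r3<-Mul2 // r0:Add2,r1:Mul1,r2:6,r3:Mul2
cycle 6: CDB Add2=2; stall // r0:2,r1:Mul1,r2:6,r3:Mul2
cycle 7: CDB Mul1=49; issue MUL r0<-Mul1 // r0:Mul1,r1:49,r2:6,r3:Mul2
cycle 8: stall // r0:Mul1,r1:49,r2:6,r3:Mul2
cycle 9: CDB Add1=-42; stall // r0:Mul1,r1:49,r2:6,r3:Mul2
cycle 10: stall // r0:Mul1,r1:49,r2:6,r3:Mul2
cycle 11: stall // r0:Mul1,r1:49,r2:6,r3:Mul2
cycle 12: CDB Mul1=12; issue MUL r2<-Mul1 // r0:12,r1:49,r2:Mul1,r3:Mul2
cycle 13: CDB Mul2=49; issue ADD r2<-Add1 // r0:12,r1:49,r2:Add1,r3:49
cycle 14: issue ADD r2<-Add2 // r0:12,r1:49,r2:Add2,r3:49
cycle 15: CDB Add1=98; issue SUB r0<-Add1 // r0:Add1,r1:49,r2:Add2,r3:49
cycle 16: CDB Add2=61 // r0:Add1,r1:49,r2:61,r3:49
cycle 17: CDB Mul1=144 // r0:Add1,r1:49,r2:61,r3:49

STATUS = TAG Add1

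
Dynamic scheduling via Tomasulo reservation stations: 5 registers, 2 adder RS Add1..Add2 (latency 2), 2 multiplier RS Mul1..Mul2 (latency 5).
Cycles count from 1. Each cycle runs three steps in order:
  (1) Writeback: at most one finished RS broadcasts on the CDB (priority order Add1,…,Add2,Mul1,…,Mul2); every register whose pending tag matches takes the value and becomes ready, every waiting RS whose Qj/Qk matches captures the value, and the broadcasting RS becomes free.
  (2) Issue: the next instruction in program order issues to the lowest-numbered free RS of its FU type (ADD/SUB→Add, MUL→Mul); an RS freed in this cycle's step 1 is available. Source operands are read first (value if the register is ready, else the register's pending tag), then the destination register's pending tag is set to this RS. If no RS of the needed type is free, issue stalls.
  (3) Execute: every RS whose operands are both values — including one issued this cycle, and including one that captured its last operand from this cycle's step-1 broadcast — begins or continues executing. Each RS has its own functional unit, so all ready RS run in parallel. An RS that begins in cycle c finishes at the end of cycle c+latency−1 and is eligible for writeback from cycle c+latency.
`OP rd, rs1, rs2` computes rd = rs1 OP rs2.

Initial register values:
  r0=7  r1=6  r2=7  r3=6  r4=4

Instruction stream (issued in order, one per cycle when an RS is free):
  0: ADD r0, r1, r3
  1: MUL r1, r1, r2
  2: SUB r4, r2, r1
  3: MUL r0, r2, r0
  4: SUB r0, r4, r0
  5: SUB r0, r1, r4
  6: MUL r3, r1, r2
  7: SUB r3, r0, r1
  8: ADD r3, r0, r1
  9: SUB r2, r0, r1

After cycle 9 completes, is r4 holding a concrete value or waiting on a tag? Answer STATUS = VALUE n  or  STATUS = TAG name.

c1: issue ADD r0<-Add1 | r0:Add1,r1:6,r2:7,r3:6,r4:4
c2: issue MUL r1<-Mul1 | r0:Add1,r1:Mul1,r2:7,r3:6,r4:4
c3: CDB Add1=12; issue SUB r4<-Add1 | r0:12,r1:Mul1,r2:7,r3:6,r4:Add1
c4: issue MUL r0<-Mul2 | r0:Mul2,r1:Mul1,r2:7,r3:6,r4:Add1
c5: issue SUB r0<-Add2 | r0:Add2,r1:Mul1,r2:7,r3:6,r4:Add1
c6: stall | r0:Add2,r1:Mul1,r2:7,r3:6,r4:Add1
c7: CDB Mul1=42; stall | r0:Add2,r1:42,r2:7,r3:6,r4:Add1
c8: stall | r0:Add2,r1:42,r2:7,r3:6,r4:Add1
c9: CDB Add1=-35; issue SUB r0<-Add1 | r0:Add1,r1:42,r2:7,r3:6,r4:-35

STATUS = VALUE -35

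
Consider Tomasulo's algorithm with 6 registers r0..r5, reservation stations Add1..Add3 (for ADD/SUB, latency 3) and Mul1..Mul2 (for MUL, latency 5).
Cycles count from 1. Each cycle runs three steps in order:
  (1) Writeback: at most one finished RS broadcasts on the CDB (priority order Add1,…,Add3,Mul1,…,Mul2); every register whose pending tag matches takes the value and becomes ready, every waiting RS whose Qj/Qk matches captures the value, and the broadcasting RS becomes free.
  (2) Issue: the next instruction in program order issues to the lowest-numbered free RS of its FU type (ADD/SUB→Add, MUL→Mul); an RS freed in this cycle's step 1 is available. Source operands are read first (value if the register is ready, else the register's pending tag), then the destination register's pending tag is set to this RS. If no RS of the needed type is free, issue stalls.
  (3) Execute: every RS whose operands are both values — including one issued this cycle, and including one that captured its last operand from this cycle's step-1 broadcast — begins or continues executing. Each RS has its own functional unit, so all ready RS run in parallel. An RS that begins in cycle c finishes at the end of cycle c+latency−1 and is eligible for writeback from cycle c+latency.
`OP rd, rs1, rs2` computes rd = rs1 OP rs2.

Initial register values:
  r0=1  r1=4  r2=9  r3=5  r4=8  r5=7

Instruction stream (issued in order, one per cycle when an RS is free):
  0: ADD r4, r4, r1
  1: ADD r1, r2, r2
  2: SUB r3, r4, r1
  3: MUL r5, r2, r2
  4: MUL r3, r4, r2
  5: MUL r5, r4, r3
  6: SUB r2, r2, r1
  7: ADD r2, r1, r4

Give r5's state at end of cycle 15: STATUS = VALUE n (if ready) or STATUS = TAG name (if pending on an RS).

STATUS = VALUE 1296

cycle 1: issue ADD r4<-Add1 // r0:1,r1:4,r2:9,r3:5,r4:Add1,r5:7
cycle 2: issue ADD r1<-Add2 // r0:1,r1:Add2,r2:9,r3:5,r4:Add1,r5:7
cycle 3: issue SUB r3<-Add3 // r0:1,r1:Add2,r2:9,r3:Add3,r4:Add1,r5:7
cycle 4: CDB Add1=12; issue MUL r5<-Mul1 // r0:1,r1:Add2,r2:9,r3:Add3,r4:12,r5:Mul1
cycle 5: CDB Add2=18; issue MUL r3<-Mul2 // r0:1,r1:18,r2:9,r3:Mul2,r4:12,r5:Mul1
cycle 6: stall // r0:1,r1:18,r2:9,r3:Mul2,r4:12,r5:Mul1
cycle 7: stall // r0:1,r1:18,r2:9,r3:Mul2,r4:12,r5:Mul1
cycle 8: CDB Add3=-6; stall // r0:1,r1:18,r2:9,r3:Mul2,r4:12,r5:Mul1
cycle 9: CDB Mul1=81; issue MUL r5<-Mul1 // r0:1,r1:18,r2:9,r3:Mul2,r4:12,r5:Mul1
cycle 10: CDB Mul2=108; issue SUB r2<-Add1 // r0:1,r1:18,r2:Add1,r3:108,r4:12,r5:Mul1
cycle 11: issue ADD r2<-Add2 // r0:1,r1:18,r2:Add2,r3:108,r4:12,r5:Mul1
cycle 12: - // r0:1,r1:18,r2:Add2,r3:108,r4:12,r5:Mul1
cycle 13: CDB Add1=-9 // r0:1,r1:18,r2:Add2,r3:108,r4:12,r5:Mul1
cycle 14: CDB Add2=30 // r0:1,r1:18,r2:30,r3:108,r4:12,r5:Mul1
cycle 15: CDB Mul1=1296 // r0:1,r1:18,r2:30,r3:108,r4:12,r5:1296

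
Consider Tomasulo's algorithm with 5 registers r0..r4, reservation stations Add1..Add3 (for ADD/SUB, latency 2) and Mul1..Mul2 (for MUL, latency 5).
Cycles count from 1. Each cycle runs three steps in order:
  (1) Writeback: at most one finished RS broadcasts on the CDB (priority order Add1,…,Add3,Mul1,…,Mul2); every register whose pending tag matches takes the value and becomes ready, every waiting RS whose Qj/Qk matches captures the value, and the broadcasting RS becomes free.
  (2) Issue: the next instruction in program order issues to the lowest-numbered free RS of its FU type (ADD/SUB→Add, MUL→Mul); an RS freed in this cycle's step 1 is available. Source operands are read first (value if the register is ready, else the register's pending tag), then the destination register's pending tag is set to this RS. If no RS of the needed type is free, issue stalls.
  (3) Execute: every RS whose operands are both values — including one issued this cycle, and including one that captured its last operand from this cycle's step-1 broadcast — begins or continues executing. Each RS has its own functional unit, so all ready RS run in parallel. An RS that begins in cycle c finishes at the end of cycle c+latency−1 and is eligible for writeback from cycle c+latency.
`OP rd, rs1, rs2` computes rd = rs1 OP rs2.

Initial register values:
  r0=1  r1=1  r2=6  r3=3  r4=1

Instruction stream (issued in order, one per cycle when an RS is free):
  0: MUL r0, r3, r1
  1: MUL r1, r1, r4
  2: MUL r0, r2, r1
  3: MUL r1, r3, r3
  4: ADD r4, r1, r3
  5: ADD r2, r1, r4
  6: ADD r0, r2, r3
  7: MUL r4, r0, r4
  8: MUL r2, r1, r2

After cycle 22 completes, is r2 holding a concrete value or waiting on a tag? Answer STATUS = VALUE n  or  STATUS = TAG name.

STATUS = VALUE 189

cycle 1: issue MUL r0<-Mul1 // r0:Mul1,r1:1,r2:6,r3:3,r4:1
cycle 2: issue MUL r1<-Mul2 // r0:Mul1,r1:Mul2,r2:6,r3:3,r4:1
cycle 3: stall // r0:Mul1,r1:Mul2,r2:6,r3:3,r4:1
cycle 4: stall // r0:Mul1,r1:Mul2,r2:6,r3:3,r4:1
cycle 5: stall // r0:Mul1,r1:Mul2,r2:6,r3:3,r4:1
cycle 6: CDB Mul1=3; issue MUL r0<-Mul1 // r0:Mul1,r1:Mul2,r2:6,r3:3,r4:1
cycle 7: CDB Mul2=1; issue MUL r1<-Mul2 // r0:Mul1,r1:Mul2,r2:6,r3:3,r4:1
cycle 8: issue ADD r4<-Add1 // r0:Mul1,r1:Mul2,r2:6,r3:3,r4:Add1
cycle 9: issue ADD r2<-Add2 // r0:Mul1,r1:Mul2,r2:Add2,r3:3,r4:Add1
cycle 10: issue ADD r0<-Add3 // r0:Add3,r1:Mul2,r2:Add2,r3:3,r4:Add1
cycle 11: stall // r0:Add3,r1:Mul2,r2:Add2,r3:3,r4:Add1
cycle 12: CDB Mul1=6; issue MUL r4<-Mul1 // r0:Add3,r1:Mul2,r2:Add2,r3:3,r4:Mul1
cycle 13: CDB Mul2=9; issue MUL r2<-Mul2 // r0:Add3,r1:9,r2:Mul2,r3:3,r4:Mul1
cycle 14: - // r0:Add3,r1:9,r2:Mul2,r3:3,r4:Mul1
cycle 15: CDB Add1=12 // r0:Add3,r1:9,r2:Mul2,r3:3,r4:Mul1
cycle 16: - // r0:Add3,r1:9,r2:Mul2,r3:3,r4:Mul1
cycle 17: CDB Add2=21 // r0:Add3,r1:9,r2:Mul2,r3:3,r4:Mul1
cycle 18: - // r0:Add3,r1:9,r2:Mul2,r3:3,r4:Mul1
cycle 19: CDB Add3=24 // r0:24,r1:9,r2:Mul2,r3:3,r4:Mul1
cycle 20: - // r0:24,r1:9,r2:Mul2,r3:3,r4:Mul1
cycle 21: - // r0:24,r1:9,r2:Mul2,r3:3,r4:Mul1
cycle 22: CDB Mul2=189 // r0:24,r1:9,r2:189,r3:3,r4:Mul1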